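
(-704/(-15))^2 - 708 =336316/225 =1494.74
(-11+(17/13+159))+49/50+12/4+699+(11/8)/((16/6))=17738309/20800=852.80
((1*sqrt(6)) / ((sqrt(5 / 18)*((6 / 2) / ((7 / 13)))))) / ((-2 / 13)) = -7*sqrt(15) / 5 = -5.42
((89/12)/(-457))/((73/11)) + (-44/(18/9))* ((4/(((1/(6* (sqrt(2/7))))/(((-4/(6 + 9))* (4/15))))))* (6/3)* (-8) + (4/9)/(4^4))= -45056* sqrt(14)/525- 390467/9607968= -321.15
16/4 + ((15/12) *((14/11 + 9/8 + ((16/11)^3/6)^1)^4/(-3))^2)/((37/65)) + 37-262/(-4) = 1363.31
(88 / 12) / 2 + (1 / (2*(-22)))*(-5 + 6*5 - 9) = 109 / 33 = 3.30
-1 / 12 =-0.08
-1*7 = -7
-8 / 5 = -1.60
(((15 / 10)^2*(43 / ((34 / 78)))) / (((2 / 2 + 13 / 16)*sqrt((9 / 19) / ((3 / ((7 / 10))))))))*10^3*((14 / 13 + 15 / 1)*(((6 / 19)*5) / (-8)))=-63855000*sqrt(3990) / 3451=-1168789.76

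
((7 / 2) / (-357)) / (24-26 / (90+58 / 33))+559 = 1023671906 / 1831257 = 559.00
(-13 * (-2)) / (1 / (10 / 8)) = 65 / 2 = 32.50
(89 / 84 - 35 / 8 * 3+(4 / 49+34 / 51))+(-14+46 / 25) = -23.48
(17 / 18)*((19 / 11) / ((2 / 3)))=323 / 132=2.45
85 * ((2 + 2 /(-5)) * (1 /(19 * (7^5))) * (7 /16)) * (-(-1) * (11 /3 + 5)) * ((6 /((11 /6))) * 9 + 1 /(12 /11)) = 46631 /950796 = 0.05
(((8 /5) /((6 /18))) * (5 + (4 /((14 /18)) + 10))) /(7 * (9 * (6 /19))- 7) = 64296 /8575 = 7.50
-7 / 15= -0.47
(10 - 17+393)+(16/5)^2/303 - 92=2227306/7575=294.03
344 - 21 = 323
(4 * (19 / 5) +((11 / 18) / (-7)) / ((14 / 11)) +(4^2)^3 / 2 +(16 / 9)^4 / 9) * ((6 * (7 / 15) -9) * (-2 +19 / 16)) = 48139782559817 / 4629441600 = 10398.62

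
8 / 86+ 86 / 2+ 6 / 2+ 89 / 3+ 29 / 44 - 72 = 25081 / 5676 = 4.42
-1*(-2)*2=4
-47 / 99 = -0.47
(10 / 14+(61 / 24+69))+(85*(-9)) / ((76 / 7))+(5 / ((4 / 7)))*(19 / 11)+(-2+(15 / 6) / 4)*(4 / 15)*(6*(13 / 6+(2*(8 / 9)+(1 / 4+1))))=2886883 / 526680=5.48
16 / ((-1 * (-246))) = 8 / 123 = 0.07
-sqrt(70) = -8.37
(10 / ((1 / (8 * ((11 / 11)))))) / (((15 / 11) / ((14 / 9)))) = 2464 / 27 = 91.26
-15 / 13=-1.15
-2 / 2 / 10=-1 / 10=-0.10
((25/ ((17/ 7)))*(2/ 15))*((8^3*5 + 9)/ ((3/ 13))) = 2337790/ 153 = 15279.67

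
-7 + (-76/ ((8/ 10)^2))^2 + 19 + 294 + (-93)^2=368905/ 16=23056.56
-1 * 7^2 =-49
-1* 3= -3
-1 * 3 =-3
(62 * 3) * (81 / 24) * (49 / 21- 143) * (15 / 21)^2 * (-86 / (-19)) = -189852525 / 931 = -203923.23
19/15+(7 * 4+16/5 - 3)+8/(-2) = 382/15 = 25.47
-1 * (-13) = 13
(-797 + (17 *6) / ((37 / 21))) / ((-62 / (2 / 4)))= 27347 / 4588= 5.96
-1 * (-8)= 8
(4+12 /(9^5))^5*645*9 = 650586726438134873288867840 /109418989131512359209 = 5945830.17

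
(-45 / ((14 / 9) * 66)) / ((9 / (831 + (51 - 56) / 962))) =-11991255 / 296296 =-40.47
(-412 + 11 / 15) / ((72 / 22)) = -67859 / 540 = -125.66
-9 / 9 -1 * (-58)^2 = -3365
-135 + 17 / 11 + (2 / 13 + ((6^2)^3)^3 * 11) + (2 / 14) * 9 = 1118276682875796429 / 1001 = 1117159523352443.99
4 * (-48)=-192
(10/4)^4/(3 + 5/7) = 10.52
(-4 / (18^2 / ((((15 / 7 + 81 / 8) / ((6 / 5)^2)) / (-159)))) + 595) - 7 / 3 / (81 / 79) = 5129849437 / 8654688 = 592.72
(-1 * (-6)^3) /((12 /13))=234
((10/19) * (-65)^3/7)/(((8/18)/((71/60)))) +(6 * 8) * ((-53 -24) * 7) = -86022933/1064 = -80848.62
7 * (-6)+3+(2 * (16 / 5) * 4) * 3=189 / 5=37.80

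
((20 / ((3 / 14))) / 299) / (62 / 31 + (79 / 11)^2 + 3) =0.01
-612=-612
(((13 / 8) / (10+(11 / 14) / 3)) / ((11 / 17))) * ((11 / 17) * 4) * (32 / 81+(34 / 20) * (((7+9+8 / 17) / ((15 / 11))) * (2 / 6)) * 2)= 519064 / 58185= 8.92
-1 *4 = -4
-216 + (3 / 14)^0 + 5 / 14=-214.64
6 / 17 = 0.35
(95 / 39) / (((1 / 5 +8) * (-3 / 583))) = -276925 / 4797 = -57.73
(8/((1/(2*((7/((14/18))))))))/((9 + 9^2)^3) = 2/10125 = 0.00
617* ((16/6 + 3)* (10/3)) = 104890/9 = 11654.44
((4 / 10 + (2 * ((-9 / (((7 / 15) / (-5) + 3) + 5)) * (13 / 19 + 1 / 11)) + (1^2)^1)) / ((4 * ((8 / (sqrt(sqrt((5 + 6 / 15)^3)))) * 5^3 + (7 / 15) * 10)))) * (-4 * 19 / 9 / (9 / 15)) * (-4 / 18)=-706065625000000 * 15^(1 / 4) / 1375945209743435397- 5535554500 * 15^(3 / 4) / 152882801082603933 + 232493289 / 50960933694201311 + 1976983750000 * sqrt(15) / 458648403247811799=-0.00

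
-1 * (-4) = 4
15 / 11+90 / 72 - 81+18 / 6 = -3317 / 44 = -75.39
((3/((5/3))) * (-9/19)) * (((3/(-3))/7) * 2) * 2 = 0.49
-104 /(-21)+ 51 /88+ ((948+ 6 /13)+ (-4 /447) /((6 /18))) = 3414796015 /3579576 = 953.97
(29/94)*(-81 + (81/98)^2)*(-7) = 22369527/128968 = 173.45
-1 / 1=-1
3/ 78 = 1/ 26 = 0.04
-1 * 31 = -31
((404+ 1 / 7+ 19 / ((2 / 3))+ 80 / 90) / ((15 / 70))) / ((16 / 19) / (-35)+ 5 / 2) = 72651250 / 88911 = 817.12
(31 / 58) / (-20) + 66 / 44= 1709 / 1160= 1.47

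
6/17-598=-10160/17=-597.65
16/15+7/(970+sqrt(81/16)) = 1.07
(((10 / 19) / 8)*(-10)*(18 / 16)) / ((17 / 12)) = -0.52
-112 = -112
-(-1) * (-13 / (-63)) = 13 / 63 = 0.21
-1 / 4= -0.25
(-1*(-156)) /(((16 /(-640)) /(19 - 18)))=-6240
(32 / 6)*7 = 112 / 3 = 37.33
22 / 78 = 11 / 39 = 0.28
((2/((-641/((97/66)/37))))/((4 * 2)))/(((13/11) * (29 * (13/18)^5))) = -7637004/3319845442537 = -0.00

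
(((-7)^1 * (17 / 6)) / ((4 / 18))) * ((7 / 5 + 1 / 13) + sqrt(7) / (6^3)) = -132.91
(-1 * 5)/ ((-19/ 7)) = 35/ 19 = 1.84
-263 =-263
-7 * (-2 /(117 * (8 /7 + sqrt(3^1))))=-784 /9711 + 686 * sqrt(3) /9711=0.04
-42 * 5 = -210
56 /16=3.50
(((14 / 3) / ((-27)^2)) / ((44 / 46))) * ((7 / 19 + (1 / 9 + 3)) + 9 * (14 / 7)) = 591353 / 4113747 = 0.14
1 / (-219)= -0.00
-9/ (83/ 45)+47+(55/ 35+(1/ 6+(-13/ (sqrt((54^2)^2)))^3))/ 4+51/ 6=2941961681331319/ 57623373851904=51.06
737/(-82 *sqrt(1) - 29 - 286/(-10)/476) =-1754060/264037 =-6.64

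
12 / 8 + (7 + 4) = 25 / 2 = 12.50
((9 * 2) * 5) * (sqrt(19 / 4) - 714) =-64260+45 * sqrt(19) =-64063.85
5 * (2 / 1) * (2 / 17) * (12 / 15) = 0.94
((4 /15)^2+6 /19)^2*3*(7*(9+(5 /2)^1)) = 220225138 /6091875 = 36.15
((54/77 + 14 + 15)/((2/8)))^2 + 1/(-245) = 418429399/29645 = 14114.67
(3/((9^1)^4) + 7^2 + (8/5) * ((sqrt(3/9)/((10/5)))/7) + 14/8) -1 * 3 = 4 * sqrt(3)/105 + 417721/8748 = 47.82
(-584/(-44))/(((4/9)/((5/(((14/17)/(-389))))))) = -21723705/308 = -70531.51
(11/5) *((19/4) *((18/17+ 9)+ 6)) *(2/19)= 3003/170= 17.66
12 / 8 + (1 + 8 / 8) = 7 / 2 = 3.50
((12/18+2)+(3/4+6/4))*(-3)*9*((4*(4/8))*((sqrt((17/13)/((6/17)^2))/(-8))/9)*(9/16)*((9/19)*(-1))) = -27081*sqrt(221)/126464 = -3.18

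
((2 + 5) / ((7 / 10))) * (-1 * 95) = -950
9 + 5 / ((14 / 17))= 211 / 14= 15.07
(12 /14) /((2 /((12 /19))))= 36 /133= 0.27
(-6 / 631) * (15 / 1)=-90 / 631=-0.14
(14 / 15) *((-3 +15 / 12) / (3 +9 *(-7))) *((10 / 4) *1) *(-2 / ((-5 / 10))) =49 / 180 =0.27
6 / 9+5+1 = 20 / 3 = 6.67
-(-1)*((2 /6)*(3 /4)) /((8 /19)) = 19 /32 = 0.59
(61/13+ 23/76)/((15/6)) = 987/494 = 2.00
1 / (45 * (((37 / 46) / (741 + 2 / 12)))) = 102281 / 4995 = 20.48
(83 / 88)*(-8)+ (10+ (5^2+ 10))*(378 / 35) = 5263 / 11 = 478.45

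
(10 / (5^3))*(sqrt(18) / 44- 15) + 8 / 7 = -2 / 35 + 3*sqrt(2) / 550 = -0.05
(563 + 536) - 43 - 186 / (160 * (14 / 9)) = 1181883 / 1120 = 1055.25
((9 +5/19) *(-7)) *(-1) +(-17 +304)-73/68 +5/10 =453839/1292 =351.27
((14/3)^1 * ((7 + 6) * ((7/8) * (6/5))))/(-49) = -13/10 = -1.30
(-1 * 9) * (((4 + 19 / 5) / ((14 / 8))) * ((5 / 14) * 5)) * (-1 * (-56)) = -28080 / 7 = -4011.43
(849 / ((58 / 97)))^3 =558519413800977 / 195112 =2862557986.19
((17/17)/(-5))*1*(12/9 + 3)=-13/15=-0.87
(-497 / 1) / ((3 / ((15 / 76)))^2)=-12425 / 5776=-2.15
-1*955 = -955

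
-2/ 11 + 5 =53/ 11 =4.82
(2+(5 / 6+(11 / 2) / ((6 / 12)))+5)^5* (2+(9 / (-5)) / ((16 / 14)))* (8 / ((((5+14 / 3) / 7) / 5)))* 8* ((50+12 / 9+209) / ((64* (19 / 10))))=8561704156448135 / 17138304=499565427.04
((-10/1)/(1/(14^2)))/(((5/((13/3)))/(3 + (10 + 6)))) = -96824/3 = -32274.67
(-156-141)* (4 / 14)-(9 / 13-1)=-7694 / 91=-84.55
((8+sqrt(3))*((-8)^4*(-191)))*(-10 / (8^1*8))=122240*sqrt(3)+977920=1189645.89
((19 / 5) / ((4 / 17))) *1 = 323 / 20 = 16.15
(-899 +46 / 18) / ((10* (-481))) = 4034 / 21645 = 0.19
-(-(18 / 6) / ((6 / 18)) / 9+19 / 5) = -14 / 5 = -2.80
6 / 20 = 3 / 10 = 0.30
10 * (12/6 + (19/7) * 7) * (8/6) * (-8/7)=-320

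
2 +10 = 12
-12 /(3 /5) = -20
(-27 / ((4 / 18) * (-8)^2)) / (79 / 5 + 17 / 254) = -17145 / 143296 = -0.12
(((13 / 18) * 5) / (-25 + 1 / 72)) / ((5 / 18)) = -936 / 1799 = -0.52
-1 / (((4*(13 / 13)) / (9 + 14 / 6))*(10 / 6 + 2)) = -17 / 22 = -0.77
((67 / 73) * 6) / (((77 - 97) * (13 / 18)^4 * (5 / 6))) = -63300528 / 52123825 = -1.21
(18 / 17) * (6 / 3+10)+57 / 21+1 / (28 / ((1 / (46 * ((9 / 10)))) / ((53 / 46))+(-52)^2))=111.99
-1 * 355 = -355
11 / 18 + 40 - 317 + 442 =2981 / 18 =165.61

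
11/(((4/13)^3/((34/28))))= 410839/896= 458.53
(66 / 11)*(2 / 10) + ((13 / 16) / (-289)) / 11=305119 / 254320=1.20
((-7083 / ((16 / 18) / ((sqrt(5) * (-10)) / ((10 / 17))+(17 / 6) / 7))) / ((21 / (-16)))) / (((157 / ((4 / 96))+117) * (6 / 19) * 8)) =254201 / 1015280 - 762603 * sqrt(5) / 72520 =-23.26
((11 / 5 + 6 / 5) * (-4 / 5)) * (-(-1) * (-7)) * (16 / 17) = 448 / 25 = 17.92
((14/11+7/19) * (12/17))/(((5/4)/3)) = 49392/17765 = 2.78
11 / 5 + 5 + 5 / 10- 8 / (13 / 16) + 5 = 371 / 130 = 2.85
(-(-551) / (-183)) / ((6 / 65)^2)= -2327975 / 6588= -353.37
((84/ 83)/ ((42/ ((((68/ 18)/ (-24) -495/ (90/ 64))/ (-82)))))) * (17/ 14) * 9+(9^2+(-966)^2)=533535972409/ 571704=933238.13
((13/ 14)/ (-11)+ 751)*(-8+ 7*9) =578205/ 14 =41300.36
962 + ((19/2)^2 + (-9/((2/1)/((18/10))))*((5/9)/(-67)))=282021/268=1052.32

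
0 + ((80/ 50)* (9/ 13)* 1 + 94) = 6182/ 65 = 95.11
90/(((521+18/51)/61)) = 93330/8863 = 10.53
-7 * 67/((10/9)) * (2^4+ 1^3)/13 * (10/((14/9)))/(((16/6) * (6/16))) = -92259/26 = -3548.42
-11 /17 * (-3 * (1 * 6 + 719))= 23925 /17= 1407.35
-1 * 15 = -15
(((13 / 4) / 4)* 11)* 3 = 429 / 16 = 26.81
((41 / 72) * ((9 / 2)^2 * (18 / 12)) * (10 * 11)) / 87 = 20295 / 928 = 21.87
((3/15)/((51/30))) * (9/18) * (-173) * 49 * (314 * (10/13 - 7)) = 215604018/221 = 975583.79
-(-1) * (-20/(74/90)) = -900/37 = -24.32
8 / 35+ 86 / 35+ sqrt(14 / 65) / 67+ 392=sqrt(910) / 4355+ 13814 / 35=394.69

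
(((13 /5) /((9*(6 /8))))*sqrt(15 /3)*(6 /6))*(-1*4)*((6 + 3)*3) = -208*sqrt(5) /5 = -93.02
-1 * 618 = -618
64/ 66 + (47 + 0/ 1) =1583/ 33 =47.97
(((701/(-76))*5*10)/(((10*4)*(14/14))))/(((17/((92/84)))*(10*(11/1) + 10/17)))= -16123/2400384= -0.01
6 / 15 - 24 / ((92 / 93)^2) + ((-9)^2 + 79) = 718781 / 5290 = 135.88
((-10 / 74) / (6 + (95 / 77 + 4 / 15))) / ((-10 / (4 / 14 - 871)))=-1.57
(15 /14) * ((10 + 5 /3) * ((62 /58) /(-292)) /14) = -775 /237104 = -0.00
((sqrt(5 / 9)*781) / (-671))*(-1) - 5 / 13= -5 / 13 + 71*sqrt(5) / 183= 0.48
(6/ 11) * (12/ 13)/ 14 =36/ 1001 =0.04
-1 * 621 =-621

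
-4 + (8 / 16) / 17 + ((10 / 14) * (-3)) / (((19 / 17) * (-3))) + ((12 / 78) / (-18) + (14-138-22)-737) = -468939469 / 529074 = -886.34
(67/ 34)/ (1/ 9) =603/ 34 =17.74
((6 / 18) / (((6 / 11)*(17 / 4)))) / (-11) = -2 / 153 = -0.01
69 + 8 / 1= 77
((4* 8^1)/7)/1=32/7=4.57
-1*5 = -5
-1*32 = -32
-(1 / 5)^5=-0.00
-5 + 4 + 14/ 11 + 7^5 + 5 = 184935/ 11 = 16812.27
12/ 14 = 6/ 7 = 0.86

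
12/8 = 3/2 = 1.50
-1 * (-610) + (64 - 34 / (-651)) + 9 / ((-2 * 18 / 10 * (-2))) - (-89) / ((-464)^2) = 94648862227 / 140157696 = 675.30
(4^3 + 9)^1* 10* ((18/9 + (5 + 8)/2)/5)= 1241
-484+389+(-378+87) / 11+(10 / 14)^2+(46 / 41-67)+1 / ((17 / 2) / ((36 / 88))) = -70167915 / 375683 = -186.77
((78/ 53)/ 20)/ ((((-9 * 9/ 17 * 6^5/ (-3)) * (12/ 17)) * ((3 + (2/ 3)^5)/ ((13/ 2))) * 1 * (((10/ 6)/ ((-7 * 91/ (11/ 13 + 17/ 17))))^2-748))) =-3349269670201/ 142998476141232506880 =-0.00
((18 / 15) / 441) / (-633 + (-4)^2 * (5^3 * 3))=2 / 3944745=0.00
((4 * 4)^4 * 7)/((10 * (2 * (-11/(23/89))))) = -2637824/4895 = -538.88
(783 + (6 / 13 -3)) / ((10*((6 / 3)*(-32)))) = -5073 / 4160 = -1.22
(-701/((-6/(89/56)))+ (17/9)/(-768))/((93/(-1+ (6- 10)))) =-44919485/4499712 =-9.98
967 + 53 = 1020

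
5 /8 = 0.62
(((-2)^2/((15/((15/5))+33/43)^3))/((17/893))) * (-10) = -354998755/32412608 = -10.95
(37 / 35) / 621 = 37 / 21735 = 0.00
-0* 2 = 0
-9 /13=-0.69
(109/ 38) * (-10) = -28.68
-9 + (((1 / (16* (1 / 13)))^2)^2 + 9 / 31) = -16809329 / 2031616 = -8.27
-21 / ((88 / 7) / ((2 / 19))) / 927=-49 / 258324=-0.00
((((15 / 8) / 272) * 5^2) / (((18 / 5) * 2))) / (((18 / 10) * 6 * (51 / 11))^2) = 1890625 / 198046881792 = 0.00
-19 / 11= -1.73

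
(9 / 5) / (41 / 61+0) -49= -9496 / 205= -46.32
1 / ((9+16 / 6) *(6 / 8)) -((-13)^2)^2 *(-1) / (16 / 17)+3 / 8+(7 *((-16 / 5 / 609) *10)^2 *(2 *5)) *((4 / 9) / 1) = 1157656251149 / 38147760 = 30346.64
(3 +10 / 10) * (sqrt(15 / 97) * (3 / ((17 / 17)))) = 12 * sqrt(1455) / 97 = 4.72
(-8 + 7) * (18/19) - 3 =-75/19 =-3.95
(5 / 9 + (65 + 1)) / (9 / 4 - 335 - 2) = -2396 / 12051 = -0.20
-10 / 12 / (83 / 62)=-155 / 249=-0.62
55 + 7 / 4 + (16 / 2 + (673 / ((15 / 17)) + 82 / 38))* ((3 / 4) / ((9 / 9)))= 241839 / 380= 636.42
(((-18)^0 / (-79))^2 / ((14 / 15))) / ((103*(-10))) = -3 / 17999044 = -0.00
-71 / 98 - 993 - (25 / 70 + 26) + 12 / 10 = -249626 / 245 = -1018.88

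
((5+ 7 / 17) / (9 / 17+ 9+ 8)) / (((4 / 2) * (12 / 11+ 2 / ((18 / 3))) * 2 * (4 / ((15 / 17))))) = 11385 / 952408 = 0.01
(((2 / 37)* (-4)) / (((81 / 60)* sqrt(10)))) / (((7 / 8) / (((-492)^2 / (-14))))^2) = -555567218688* sqrt(10) / 88837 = -19776194.65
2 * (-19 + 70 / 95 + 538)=19750 / 19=1039.47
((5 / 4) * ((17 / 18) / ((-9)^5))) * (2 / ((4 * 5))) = -17 / 8503056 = -0.00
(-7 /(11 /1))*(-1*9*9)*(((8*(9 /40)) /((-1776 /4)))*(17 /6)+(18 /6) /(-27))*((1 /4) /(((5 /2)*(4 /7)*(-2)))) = 720153 /1302400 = 0.55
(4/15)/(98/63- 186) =-3/2075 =-0.00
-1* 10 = -10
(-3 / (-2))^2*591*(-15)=-19946.25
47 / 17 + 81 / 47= 3586 / 799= 4.49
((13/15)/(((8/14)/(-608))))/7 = -131.73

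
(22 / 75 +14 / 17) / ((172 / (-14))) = -4984 / 54825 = -0.09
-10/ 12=-5/ 6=-0.83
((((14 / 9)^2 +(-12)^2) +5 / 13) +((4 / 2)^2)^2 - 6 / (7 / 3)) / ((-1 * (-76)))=1181077 / 560196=2.11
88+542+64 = 694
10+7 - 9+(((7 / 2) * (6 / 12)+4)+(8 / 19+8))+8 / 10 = 8729 / 380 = 22.97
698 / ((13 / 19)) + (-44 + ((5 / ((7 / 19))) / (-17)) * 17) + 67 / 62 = 5436987 / 5642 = 963.66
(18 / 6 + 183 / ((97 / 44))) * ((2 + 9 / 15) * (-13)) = -1409967 / 485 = -2907.15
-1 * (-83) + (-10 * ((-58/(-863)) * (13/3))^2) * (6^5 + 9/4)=-4851583703/744769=-6514.21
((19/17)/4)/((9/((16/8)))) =19/306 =0.06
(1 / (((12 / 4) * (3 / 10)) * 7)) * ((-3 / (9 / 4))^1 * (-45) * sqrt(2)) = 200 * sqrt(2) / 21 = 13.47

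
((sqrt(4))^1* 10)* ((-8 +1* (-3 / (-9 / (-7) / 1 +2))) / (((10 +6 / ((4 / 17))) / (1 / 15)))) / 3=-1640 / 14697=-0.11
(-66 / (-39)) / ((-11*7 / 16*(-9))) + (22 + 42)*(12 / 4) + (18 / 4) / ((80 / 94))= 12928837 / 65520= 197.33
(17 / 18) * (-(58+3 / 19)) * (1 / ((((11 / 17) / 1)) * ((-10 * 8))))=63869 / 60192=1.06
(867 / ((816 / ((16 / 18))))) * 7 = 119 / 18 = 6.61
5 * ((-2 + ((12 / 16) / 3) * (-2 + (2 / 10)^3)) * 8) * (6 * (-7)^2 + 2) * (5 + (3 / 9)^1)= -11830528 / 75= -157740.37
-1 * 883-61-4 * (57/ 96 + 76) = -10003/ 8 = -1250.38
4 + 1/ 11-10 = -65/ 11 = -5.91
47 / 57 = 0.82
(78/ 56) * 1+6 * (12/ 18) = 5.39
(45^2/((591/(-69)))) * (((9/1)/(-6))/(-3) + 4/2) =-232875/394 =-591.05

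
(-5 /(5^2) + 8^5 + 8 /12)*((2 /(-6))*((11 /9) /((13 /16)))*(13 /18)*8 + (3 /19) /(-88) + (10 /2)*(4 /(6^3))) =-560437610819 /6094440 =-91958.84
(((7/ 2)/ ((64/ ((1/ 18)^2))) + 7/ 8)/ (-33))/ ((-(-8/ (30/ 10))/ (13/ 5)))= -94367/ 3649536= -0.03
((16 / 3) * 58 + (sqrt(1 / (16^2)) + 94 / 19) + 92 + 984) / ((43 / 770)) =488177305 / 19608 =24896.84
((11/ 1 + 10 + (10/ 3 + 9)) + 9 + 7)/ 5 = 148/ 15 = 9.87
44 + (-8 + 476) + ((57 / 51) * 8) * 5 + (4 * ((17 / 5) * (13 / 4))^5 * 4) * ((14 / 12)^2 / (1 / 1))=439211550729133 / 122400000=3588329.66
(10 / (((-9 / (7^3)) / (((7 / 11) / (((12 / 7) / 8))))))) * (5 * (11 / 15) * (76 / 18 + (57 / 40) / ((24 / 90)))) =-231516425 / 5832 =-39697.60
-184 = -184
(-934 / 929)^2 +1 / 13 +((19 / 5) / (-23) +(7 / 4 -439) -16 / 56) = -15773480337421 / 36126896260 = -436.61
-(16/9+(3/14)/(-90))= -2237/1260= -1.78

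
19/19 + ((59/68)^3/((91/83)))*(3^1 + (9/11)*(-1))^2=207515156/54097043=3.84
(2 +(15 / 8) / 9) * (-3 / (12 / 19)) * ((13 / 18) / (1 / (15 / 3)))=-65455 / 1728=-37.88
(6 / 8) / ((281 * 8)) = 3 / 8992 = 0.00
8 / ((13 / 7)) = 56 / 13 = 4.31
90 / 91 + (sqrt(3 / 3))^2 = 181 / 91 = 1.99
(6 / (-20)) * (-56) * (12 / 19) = 1008 / 95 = 10.61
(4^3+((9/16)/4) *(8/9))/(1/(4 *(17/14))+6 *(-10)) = -459/428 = -1.07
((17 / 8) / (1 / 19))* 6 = 969 / 4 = 242.25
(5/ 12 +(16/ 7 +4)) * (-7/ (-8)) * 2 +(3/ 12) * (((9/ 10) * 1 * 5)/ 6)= 143/ 12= 11.92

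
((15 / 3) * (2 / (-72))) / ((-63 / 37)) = 185 / 2268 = 0.08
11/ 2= 5.50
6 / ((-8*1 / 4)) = -3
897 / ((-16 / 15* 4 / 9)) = -121095 / 64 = -1892.11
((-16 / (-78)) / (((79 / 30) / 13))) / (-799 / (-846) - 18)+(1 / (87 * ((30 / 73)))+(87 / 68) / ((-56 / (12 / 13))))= -0.05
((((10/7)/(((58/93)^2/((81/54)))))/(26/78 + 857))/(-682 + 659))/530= -77841/147658581728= -0.00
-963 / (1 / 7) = -6741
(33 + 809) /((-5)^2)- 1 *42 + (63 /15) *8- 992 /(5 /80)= -396168 /25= -15846.72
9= 9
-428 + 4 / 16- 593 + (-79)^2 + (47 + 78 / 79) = 1664763 / 316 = 5268.24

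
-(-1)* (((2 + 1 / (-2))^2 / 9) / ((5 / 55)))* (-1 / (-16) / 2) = 11 / 128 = 0.09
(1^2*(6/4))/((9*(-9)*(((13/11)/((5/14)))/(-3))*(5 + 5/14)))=11/3510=0.00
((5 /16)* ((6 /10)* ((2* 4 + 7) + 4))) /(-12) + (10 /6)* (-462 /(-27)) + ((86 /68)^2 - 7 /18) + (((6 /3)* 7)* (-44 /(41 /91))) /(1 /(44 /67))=-1191356371307 /1371829824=-868.44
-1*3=-3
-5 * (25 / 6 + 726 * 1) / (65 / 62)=-10447 / 3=-3482.33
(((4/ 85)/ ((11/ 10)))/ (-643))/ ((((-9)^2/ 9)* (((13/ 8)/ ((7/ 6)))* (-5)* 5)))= 224/ 1055114775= 0.00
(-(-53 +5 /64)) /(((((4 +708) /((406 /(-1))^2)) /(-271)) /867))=-32794095785031 /11392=-2878695205.85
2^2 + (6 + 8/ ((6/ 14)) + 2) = 92/ 3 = 30.67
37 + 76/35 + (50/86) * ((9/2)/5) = 119481/3010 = 39.69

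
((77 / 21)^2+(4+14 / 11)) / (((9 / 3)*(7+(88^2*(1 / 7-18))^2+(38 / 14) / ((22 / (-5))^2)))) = 3995068 / 12245029636572099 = 0.00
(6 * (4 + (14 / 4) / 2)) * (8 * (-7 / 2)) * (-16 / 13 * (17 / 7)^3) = 10847904 / 637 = 17029.68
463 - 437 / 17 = 7434 / 17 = 437.29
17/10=1.70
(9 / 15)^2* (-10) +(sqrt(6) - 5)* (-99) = 2457 / 5 - 99* sqrt(6) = 248.90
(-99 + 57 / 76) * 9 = -3537 / 4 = -884.25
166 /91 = 1.82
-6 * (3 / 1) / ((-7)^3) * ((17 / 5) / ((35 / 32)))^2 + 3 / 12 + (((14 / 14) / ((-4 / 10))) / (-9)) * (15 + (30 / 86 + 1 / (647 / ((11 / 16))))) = 5.02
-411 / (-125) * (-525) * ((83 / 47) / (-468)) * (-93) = -605.77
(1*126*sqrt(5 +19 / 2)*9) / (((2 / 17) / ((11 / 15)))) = 35343*sqrt(58) / 10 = 26916.43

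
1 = 1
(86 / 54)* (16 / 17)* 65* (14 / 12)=156520 / 1377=113.67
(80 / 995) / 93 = 16 / 18507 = 0.00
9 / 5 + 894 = 4479 / 5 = 895.80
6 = 6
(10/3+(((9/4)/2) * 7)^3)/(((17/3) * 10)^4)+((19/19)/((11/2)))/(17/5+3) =133857912517/4703902720000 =0.03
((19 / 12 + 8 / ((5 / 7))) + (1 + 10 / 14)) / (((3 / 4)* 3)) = 6089 / 945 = 6.44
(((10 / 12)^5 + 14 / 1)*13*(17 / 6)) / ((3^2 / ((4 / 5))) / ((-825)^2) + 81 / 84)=550.11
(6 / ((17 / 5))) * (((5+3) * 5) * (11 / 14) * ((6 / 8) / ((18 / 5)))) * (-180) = -247500 / 119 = -2079.83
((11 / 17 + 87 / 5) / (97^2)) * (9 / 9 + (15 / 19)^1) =3068 / 893855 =0.00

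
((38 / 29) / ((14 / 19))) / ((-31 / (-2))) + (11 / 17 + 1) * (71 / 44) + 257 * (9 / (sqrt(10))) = 3262635 / 1176791 + 2313 * sqrt(10) / 10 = 734.21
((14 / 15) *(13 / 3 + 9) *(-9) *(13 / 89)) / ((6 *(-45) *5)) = 728 / 60075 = 0.01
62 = 62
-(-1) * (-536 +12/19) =-10172/19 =-535.37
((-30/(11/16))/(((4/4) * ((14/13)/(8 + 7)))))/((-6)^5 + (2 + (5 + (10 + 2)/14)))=46800/598147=0.08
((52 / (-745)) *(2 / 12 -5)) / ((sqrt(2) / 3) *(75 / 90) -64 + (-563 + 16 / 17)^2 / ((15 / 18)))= 1288938664803816 / 1448137812390293411015 -188924502 *sqrt(2) / 289627562478058682203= 0.00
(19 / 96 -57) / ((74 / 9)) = -16359 / 2368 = -6.91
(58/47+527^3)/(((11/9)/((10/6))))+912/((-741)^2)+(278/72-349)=199585815.18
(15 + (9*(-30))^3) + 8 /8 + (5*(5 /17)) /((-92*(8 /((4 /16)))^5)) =-1032945908561477657 /52479131648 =-19682984.00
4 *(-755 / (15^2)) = -13.42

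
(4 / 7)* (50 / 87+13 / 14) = 3662 / 4263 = 0.86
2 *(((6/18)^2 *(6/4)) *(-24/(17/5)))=-40/17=-2.35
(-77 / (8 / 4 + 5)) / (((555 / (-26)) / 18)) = 9.28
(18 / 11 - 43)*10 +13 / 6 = -27157 / 66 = -411.47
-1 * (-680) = 680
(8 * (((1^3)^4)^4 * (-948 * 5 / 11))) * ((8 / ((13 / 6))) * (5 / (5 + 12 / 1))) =-9100800 / 2431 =-3743.64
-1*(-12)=12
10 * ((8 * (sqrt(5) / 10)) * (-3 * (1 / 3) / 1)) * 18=-144 * sqrt(5)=-321.99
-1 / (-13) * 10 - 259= -3357 / 13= -258.23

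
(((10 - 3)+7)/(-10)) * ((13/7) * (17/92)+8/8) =-173/92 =-1.88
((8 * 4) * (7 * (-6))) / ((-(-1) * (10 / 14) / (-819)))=7705152 / 5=1541030.40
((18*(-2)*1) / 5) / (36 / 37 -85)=1332 / 15545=0.09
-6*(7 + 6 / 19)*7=-5838 / 19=-307.26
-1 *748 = -748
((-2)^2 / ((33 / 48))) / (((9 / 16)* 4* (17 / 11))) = 256 / 153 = 1.67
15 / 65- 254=-3299 / 13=-253.77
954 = 954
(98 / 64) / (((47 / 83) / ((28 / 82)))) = 28469 / 30832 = 0.92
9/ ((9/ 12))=12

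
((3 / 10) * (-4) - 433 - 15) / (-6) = 1123 / 15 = 74.87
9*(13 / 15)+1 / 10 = 79 / 10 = 7.90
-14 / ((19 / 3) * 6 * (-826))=1 / 2242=0.00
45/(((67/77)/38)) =131670/67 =1965.22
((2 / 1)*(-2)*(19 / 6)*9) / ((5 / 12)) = -1368 / 5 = -273.60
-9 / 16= -0.56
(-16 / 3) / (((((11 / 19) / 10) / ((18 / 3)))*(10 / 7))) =-4256 / 11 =-386.91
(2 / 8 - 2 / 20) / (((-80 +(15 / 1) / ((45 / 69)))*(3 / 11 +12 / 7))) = -77 / 58140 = -0.00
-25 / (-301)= 25 / 301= 0.08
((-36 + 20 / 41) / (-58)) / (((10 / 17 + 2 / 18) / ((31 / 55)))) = 3452904 / 6997265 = 0.49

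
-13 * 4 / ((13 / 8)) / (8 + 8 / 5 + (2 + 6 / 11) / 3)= -1320 / 431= -3.06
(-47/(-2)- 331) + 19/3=-1807/6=-301.17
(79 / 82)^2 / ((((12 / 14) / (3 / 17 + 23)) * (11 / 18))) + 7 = 30219875 / 628694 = 48.07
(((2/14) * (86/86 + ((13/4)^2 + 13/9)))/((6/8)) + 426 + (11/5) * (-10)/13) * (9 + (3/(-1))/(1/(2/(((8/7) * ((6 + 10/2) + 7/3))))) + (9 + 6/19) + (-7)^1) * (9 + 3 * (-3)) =0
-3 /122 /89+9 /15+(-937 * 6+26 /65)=-61032821 /10858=-5621.00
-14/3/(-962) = 7/1443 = 0.00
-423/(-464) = 423/464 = 0.91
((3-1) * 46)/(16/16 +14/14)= 46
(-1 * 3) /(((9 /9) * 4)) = -3 /4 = -0.75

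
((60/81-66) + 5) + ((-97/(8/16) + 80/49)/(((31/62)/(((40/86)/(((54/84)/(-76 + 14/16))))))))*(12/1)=250882.20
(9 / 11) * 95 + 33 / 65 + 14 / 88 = 224207 / 2860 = 78.39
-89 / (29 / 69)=-6141 / 29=-211.76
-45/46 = -0.98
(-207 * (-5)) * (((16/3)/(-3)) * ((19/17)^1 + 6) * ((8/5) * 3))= -1068672/17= -62863.06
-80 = -80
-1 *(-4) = 4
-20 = -20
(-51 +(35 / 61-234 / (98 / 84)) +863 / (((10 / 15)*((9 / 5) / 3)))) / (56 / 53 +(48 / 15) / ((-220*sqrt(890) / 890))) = 251541497735*sqrt(890) / 8418725168 +1305168148625 / 601337512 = 3061.81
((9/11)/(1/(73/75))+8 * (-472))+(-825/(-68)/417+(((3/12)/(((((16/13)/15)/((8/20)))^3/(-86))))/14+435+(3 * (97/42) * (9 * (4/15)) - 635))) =-4136.47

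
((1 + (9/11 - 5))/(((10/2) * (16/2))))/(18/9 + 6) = -7/704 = -0.01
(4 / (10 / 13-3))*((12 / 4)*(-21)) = 3276 / 29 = 112.97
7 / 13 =0.54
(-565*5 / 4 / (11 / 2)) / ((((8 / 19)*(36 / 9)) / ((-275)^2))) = -369015625 / 64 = -5765869.14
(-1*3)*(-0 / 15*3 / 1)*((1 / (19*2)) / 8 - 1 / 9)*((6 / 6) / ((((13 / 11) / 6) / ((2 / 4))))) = 0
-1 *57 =-57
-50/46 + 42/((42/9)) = 182/23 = 7.91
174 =174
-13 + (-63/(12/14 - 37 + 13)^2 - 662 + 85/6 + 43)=-1801945/2916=-617.95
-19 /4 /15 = -19 /60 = -0.32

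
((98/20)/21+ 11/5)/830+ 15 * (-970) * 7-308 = -2543734127/24900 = -102158.00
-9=-9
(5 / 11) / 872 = 5 / 9592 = 0.00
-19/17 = -1.12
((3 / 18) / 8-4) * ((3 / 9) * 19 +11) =-68.97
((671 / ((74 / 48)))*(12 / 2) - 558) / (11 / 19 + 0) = 1443582 / 407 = 3546.88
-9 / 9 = -1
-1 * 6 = -6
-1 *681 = -681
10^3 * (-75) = -75000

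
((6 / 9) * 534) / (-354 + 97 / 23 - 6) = -8188 / 8183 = -1.00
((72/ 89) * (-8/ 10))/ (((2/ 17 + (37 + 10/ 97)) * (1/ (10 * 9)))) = -2849472/ 1820851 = -1.56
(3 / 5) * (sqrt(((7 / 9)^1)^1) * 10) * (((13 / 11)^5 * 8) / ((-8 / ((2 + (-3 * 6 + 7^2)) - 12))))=-15594306 * sqrt(7) / 161051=-256.18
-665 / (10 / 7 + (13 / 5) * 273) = -23275 / 24893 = -0.94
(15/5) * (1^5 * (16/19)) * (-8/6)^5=-10.65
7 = 7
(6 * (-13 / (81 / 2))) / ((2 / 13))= -12.52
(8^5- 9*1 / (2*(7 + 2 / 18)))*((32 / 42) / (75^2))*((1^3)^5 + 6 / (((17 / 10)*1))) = 2713909 / 135000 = 20.10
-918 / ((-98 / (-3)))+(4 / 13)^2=-231929 / 8281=-28.01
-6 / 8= -3 / 4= -0.75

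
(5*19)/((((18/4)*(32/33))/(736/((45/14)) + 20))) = 585409/108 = 5420.45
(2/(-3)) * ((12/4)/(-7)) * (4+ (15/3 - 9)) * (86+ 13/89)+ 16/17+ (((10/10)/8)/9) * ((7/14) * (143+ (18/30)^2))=7408/3825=1.94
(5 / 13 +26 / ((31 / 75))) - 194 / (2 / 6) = -209041 / 403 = -518.71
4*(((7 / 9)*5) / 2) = 70 / 9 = 7.78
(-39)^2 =1521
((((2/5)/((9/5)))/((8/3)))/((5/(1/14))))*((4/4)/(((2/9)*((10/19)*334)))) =57/1870400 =0.00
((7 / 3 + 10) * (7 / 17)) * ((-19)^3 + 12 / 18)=-34829.58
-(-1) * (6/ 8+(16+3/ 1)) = 79/ 4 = 19.75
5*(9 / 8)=45 / 8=5.62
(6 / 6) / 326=1 / 326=0.00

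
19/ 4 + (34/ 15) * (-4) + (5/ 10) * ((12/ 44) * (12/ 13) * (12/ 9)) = -35597/ 8580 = -4.15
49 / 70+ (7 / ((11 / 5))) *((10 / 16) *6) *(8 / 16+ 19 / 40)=21707 / 1760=12.33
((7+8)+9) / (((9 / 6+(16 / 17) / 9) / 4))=29376 / 491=59.83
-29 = -29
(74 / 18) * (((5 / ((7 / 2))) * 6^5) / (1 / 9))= 411017.14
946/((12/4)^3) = 946/27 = 35.04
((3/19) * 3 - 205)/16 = -1943/152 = -12.78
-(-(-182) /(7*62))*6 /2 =-39 /31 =-1.26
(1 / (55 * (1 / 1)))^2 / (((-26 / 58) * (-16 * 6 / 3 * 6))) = 29 / 7550400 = 0.00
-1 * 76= -76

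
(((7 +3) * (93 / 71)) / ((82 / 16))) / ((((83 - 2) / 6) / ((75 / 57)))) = 124000 / 497781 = 0.25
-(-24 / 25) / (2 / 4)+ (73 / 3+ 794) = 61519 / 75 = 820.25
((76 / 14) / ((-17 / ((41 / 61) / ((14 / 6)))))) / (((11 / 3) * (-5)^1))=14022 / 2794715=0.01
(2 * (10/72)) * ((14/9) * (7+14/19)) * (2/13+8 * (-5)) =-888370/6669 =-133.21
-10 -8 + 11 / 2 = -25 / 2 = -12.50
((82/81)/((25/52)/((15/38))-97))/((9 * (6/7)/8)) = -0.01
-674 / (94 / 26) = -8762 / 47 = -186.43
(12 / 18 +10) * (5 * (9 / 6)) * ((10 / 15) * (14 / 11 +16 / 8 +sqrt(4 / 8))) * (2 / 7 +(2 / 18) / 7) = 1520 * sqrt(2) / 189 +12160 / 231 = 64.01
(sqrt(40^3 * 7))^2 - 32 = 447968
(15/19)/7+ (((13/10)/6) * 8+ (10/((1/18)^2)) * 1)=6467483/1995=3241.85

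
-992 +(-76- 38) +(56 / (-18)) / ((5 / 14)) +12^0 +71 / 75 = -250372 / 225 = -1112.76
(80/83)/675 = 16/11205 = 0.00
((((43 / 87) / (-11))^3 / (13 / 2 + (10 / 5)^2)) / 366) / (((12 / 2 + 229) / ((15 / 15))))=-79507 / 791542175265765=-0.00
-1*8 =-8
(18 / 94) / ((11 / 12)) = 108 / 517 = 0.21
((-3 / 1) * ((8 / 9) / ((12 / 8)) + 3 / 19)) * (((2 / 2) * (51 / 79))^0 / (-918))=385 / 156978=0.00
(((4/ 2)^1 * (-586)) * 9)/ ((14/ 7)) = -5274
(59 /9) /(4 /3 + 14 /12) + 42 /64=4721 /1440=3.28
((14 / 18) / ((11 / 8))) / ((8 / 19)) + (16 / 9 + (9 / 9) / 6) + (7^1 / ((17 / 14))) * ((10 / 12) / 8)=5817 / 1496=3.89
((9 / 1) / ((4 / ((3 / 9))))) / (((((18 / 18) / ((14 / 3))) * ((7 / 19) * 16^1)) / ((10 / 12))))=0.49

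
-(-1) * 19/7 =19/7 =2.71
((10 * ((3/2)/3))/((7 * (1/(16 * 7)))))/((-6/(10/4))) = -33.33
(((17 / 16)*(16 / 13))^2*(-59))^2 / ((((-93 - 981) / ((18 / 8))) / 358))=-872209803 / 114244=-7634.62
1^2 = 1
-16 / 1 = -16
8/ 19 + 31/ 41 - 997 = -775746/ 779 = -995.82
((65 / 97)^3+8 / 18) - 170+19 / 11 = -15136874020 / 90354627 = -167.53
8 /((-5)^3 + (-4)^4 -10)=8 /121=0.07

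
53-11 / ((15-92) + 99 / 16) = 5475 / 103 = 53.16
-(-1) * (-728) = -728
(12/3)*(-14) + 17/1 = -39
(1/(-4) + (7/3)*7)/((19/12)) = 193/19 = 10.16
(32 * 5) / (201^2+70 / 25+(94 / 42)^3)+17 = 15910749529 / 935708537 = 17.00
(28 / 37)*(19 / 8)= 133 / 74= 1.80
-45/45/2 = -1/2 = -0.50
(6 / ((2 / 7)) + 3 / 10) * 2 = 213 / 5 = 42.60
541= 541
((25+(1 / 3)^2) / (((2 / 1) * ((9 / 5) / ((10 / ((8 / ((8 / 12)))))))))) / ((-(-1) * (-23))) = -2825 / 11178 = -0.25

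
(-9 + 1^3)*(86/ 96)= -43/ 6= -7.17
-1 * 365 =-365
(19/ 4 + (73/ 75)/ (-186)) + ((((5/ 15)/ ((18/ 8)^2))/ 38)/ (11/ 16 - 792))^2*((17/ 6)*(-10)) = 150783426411081667217/ 31778889378146291700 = 4.74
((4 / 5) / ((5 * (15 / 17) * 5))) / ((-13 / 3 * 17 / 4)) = -16 / 8125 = -0.00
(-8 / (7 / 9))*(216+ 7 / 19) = -295992 / 133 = -2225.50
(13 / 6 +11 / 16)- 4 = -55 / 48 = -1.15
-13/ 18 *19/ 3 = -247/ 54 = -4.57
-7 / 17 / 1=-7 / 17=-0.41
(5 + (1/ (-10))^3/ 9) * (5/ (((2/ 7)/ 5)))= 314993/ 720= 437.49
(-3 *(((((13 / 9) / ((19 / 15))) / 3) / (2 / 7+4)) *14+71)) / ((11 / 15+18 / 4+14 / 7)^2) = -3706000 / 894691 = -4.14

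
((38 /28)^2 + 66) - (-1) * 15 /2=14767 /196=75.34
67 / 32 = 2.09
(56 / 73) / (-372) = -14 / 6789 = -0.00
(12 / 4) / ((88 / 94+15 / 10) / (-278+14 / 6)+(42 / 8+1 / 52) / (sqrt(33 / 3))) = 148922647731 / 14177656031219+8072199917223 * sqrt(11) / 14177656031219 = 1.90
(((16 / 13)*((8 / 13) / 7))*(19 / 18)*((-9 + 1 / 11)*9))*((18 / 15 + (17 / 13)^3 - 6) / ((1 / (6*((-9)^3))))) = -2097100793088 / 20421115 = -102692.77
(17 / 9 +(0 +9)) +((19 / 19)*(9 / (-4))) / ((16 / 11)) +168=102149 / 576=177.34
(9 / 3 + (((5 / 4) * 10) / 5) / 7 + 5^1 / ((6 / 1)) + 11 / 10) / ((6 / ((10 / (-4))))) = -1111 / 504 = -2.20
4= 4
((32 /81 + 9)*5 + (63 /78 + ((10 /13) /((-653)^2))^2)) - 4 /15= 1182680340256333591 /24889974323616090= 47.52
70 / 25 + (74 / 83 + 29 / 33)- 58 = -731719 / 13695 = -53.43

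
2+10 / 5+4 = 8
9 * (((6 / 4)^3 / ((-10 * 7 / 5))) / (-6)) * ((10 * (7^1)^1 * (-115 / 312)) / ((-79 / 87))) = 1350675 / 131456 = 10.27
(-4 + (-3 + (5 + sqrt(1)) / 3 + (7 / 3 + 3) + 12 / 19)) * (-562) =-30910 / 57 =-542.28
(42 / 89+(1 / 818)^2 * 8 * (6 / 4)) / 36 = 2342023 / 178656108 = 0.01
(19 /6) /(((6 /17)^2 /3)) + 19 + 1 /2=6895 /72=95.76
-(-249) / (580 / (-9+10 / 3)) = -1411 / 580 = -2.43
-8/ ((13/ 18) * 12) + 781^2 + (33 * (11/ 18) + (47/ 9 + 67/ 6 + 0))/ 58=4139193359/ 6786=609960.71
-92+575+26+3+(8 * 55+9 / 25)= 23809 / 25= 952.36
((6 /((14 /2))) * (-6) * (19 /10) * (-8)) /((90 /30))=912 /35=26.06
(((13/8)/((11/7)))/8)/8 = 91/5632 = 0.02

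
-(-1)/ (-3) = -1/ 3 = -0.33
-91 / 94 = -0.97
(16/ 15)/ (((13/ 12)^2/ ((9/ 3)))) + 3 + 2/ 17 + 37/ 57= 5316826/ 818805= 6.49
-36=-36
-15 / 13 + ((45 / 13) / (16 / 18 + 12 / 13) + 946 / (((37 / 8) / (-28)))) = -583930279 / 101972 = -5726.38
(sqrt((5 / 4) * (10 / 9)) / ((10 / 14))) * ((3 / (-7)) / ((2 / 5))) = -5 * sqrt(2) / 4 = -1.77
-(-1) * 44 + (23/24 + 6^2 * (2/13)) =15755/312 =50.50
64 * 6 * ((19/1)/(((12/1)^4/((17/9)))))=323/486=0.66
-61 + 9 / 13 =-784 / 13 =-60.31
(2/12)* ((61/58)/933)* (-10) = -305/162342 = -0.00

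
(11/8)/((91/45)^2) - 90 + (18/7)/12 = -5925849/66248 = -89.45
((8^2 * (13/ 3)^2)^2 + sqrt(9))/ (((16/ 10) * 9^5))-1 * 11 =164029223/ 38263752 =4.29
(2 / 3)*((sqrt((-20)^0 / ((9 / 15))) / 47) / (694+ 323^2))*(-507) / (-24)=169*sqrt(15) / 177698916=0.00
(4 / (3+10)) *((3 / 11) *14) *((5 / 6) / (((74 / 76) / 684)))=3638880 / 5291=687.75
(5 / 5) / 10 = 1 / 10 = 0.10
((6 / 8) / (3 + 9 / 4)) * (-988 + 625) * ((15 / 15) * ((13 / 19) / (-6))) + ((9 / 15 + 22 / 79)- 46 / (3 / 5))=-22025189 / 315210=-69.87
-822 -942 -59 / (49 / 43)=-88973 / 49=-1815.78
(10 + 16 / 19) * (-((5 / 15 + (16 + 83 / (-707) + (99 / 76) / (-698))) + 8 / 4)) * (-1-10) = 2321916438017 / 1068890676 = 2172.27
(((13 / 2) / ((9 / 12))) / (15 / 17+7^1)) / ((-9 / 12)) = -884 / 603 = -1.47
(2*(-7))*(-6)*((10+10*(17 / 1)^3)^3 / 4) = 2491866382824000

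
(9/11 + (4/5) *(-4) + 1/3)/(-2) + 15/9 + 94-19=4273/55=77.69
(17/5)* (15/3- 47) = -714/5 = -142.80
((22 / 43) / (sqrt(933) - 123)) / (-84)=11 * sqrt(933) / 25637976 +451 / 8545992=0.00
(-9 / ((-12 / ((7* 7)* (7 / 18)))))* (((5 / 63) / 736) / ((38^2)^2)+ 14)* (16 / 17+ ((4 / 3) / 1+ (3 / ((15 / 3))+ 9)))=50207979602083961 / 21132269521920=2375.89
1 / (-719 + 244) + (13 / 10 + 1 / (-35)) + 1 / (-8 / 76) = -27367 / 3325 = -8.23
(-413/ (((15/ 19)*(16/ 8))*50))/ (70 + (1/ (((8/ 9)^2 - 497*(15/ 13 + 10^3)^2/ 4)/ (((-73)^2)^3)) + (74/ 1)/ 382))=10220373555876401897/ 2236933540216714675500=0.00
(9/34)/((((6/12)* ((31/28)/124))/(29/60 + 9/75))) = 15204/425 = 35.77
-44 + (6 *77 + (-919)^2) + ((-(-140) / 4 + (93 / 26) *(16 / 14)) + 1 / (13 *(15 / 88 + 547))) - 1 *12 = 3702597821270 / 4381741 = 845006.09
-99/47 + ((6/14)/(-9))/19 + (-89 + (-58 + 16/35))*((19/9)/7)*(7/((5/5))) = -12516709/40185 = -311.48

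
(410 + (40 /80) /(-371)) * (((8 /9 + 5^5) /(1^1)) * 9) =1222656161 /106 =11534492.08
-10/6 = -5/3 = -1.67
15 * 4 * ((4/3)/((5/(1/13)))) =16/13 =1.23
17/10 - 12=-103/10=-10.30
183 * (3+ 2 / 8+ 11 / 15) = 14579 / 20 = 728.95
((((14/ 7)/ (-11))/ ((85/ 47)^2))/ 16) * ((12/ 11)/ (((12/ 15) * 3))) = -2209/ 1398760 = -0.00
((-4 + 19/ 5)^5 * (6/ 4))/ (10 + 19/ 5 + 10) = -0.00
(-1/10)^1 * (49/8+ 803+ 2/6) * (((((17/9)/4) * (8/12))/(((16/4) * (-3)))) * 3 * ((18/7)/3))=330259/60480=5.46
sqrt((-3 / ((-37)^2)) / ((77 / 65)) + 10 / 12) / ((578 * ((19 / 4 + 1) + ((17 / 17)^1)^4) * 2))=sqrt(242963490) / 133384482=0.00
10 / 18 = 0.56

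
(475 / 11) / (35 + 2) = 475 / 407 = 1.17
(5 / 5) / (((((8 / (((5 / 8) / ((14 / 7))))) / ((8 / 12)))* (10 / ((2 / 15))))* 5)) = 1 / 14400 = 0.00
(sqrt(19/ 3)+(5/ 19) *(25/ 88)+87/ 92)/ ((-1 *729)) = -0.00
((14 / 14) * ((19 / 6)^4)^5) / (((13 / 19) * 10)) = 1502648008.20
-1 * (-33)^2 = -1089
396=396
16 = 16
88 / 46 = 1.91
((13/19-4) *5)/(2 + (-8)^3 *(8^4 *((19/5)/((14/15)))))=0.00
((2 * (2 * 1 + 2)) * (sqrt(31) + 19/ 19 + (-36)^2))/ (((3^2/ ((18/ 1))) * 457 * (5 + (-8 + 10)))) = 16 * sqrt(31)/ 3199 + 20752/ 3199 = 6.51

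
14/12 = 1.17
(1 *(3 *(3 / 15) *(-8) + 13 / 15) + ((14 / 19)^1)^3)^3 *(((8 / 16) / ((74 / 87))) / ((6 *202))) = -1393113532942423069 / 65117732036406642000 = -0.02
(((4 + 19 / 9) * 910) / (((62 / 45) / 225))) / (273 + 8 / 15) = 38390625 / 11563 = 3320.13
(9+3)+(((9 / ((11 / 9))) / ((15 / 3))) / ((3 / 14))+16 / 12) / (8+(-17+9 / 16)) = 245636 / 22275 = 11.03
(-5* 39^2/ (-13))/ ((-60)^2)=13/ 80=0.16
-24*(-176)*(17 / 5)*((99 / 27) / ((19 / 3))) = 789888 / 95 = 8314.61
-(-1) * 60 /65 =12 /13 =0.92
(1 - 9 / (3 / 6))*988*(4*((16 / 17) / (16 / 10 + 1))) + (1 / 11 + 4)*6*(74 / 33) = -2936060 / 121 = -24264.96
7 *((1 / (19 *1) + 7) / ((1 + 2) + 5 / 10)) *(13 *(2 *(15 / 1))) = 104520 / 19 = 5501.05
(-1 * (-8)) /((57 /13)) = 104 /57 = 1.82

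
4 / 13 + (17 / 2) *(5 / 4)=1137 / 104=10.93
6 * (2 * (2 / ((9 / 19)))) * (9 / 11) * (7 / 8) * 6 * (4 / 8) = 1197 / 11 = 108.82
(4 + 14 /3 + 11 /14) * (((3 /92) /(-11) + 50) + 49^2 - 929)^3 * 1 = 1450686147182109433657 /43530216576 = 33325957490.92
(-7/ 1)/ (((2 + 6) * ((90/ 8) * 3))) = -0.03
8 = 8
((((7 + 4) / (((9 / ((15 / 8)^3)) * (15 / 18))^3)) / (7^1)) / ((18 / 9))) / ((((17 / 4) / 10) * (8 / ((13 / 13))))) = 626484375 / 3992977408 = 0.16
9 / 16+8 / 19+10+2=3947 / 304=12.98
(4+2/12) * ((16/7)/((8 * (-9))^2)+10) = 567025/13608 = 41.67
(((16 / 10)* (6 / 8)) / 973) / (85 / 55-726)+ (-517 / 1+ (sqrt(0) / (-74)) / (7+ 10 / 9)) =-20043668711 / 38769185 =-517.00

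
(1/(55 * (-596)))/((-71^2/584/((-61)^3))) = -33139226/41310995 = -0.80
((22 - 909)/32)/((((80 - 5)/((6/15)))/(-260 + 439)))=-158773/6000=-26.46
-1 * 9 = -9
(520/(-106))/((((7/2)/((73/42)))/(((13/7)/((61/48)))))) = -3947840/1108919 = -3.56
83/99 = 0.84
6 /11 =0.55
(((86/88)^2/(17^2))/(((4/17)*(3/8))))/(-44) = -1849/2172192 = -0.00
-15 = -15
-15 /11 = -1.36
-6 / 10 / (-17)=3 / 85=0.04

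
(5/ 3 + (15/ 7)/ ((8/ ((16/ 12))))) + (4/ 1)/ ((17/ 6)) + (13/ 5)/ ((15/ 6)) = 79889/ 17850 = 4.48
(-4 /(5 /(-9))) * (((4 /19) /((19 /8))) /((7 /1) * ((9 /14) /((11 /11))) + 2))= 2304 /23465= 0.10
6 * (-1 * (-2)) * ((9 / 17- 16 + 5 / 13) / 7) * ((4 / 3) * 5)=-266720 / 1547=-172.41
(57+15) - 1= 71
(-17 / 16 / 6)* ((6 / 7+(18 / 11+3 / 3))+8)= -5015 / 2464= -2.04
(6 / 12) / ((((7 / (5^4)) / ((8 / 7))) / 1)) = 51.02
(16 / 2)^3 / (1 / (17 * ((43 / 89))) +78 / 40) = 7485440 / 30289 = 247.13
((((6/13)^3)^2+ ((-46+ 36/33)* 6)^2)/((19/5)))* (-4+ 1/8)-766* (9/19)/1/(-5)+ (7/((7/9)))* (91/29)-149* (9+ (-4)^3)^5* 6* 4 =2895863100470608335554109/1609040914195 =1799744851062.04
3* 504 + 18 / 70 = 52929 / 35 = 1512.26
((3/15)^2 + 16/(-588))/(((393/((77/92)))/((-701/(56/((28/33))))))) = -32947/113891400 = -0.00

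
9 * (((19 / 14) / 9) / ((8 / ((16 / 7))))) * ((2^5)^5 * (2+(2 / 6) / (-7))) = 25402237.64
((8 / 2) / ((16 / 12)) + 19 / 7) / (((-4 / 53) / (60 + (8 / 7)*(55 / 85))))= -3830840 / 833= -4598.85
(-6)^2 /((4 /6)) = 54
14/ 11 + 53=597/ 11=54.27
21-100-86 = -165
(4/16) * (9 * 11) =99/4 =24.75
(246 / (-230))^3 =-1860867 / 1520875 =-1.22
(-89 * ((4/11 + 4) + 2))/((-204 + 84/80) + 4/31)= 3862600/1383239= 2.79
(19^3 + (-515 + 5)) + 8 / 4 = 6351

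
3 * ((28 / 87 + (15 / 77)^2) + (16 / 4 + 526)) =273571777 / 171941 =1591.08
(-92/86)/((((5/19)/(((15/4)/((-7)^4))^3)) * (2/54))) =-7964325/19045611188576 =-0.00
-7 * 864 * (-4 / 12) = 2016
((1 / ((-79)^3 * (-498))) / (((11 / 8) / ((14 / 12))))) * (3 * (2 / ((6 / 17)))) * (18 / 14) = 34 / 450144607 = 0.00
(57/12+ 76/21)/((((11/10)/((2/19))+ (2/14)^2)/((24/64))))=24605/82088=0.30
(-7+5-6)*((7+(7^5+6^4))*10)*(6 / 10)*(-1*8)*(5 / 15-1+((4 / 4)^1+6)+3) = 64906240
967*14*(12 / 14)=11604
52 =52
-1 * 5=-5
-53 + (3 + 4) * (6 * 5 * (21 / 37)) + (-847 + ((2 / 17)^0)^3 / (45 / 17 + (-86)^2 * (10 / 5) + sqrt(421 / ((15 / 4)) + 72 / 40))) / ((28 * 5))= 295587065128147871 / 4915049017792480 - 289 * sqrt(25665) / 132839162643040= 60.14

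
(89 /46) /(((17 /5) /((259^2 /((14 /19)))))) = 81024265 /1564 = 51805.80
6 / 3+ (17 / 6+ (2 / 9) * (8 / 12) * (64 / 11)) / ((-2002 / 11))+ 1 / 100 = 1344388 / 675675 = 1.99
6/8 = 0.75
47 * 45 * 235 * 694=344935350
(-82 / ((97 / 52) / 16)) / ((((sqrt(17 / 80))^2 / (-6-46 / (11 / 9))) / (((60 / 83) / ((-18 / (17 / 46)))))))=-4366336000 / 2036903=-2143.62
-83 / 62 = -1.34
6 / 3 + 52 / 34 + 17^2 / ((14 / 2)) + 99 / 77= 46.10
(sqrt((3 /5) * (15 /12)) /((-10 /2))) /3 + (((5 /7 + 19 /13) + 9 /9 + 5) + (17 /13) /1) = 863 /91-sqrt(3) /30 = 9.43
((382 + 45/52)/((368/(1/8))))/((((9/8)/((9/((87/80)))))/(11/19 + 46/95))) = 2010809/1976988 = 1.02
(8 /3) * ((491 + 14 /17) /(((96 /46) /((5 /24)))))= 106835 /816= 130.93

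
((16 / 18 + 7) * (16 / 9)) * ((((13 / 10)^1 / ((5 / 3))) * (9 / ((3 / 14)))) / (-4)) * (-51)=439348 / 75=5857.97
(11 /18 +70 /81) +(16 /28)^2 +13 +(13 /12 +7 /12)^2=139547 /7938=17.58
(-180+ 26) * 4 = -616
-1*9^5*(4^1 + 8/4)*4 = -1417176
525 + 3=528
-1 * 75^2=-5625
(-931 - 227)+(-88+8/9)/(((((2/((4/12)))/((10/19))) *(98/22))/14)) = -606374/513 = -1182.02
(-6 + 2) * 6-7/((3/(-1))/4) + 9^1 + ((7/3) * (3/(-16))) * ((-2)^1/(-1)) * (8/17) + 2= -208/51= -4.08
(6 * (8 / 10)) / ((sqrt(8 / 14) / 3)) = 36 * sqrt(7) / 5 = 19.05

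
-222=-222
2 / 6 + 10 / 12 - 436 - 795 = -7379 / 6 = -1229.83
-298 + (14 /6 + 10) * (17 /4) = -2947 /12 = -245.58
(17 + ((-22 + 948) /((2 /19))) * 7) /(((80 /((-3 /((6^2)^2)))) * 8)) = -1711 /7680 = -0.22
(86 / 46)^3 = 79507 / 12167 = 6.53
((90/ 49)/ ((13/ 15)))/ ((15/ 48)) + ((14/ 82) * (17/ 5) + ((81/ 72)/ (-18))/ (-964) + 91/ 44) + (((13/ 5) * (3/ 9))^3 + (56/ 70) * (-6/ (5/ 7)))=50271079546921/ 14955012072000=3.36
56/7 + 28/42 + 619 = 1883/3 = 627.67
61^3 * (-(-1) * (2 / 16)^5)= 226981 / 32768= 6.93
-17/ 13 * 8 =-136/ 13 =-10.46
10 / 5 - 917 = -915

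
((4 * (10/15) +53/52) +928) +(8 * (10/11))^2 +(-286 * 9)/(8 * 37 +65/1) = 6660563159/6814236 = 977.45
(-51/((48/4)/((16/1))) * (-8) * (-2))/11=-1088/11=-98.91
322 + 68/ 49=15846/ 49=323.39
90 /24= 15 /4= 3.75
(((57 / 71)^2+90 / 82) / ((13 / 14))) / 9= 560084 / 2686853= 0.21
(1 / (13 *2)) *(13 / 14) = 1 / 28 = 0.04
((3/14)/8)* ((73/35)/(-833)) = -219/3265360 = -0.00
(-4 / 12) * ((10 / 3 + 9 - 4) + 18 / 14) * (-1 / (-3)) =-202 / 189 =-1.07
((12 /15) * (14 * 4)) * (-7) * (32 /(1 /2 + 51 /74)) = -464128 /55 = -8438.69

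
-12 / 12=-1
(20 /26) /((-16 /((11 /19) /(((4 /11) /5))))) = -3025 /7904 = -0.38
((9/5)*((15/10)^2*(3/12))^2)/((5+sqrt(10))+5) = 81/1280 - 81*sqrt(10)/12800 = 0.04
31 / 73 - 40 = -2889 / 73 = -39.58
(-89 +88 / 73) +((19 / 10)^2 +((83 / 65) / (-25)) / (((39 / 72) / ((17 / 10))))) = -2601405219 / 30842500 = -84.34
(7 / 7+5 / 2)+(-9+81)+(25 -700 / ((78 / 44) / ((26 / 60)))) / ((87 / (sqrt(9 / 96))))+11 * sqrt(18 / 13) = -1315 * sqrt(6) / 6264+33 * sqrt(26) / 13+151 / 2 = 87.93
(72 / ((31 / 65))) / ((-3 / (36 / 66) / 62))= -18720 / 11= -1701.82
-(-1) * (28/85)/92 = 7/1955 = 0.00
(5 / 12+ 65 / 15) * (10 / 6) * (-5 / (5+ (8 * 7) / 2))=-1.20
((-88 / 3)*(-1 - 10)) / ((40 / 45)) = 363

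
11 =11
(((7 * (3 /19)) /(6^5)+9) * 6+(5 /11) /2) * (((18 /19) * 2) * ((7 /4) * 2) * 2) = 34273043 /47652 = 719.24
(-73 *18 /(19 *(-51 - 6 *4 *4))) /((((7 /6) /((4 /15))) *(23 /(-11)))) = -38544 /749455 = -0.05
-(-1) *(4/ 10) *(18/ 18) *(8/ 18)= 0.18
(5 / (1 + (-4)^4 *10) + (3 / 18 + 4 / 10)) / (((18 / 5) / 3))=43687 / 92196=0.47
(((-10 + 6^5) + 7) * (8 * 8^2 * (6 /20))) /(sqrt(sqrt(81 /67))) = 1989888 * 67^(1 /4) /5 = 1138616.12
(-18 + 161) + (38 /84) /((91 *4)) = 2186203 /15288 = 143.00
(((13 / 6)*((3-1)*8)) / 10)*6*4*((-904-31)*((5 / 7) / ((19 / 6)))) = -2333760 / 133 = -17547.07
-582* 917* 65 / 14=-2477865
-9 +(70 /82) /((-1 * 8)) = -2987 /328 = -9.11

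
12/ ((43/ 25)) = 6.98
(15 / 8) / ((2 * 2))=15 / 32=0.47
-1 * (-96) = 96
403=403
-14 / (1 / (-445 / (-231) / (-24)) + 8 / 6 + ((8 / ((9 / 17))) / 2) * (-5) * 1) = 28035 / 97928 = 0.29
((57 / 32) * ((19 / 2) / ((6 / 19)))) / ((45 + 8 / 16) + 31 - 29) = 361 / 320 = 1.13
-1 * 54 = -54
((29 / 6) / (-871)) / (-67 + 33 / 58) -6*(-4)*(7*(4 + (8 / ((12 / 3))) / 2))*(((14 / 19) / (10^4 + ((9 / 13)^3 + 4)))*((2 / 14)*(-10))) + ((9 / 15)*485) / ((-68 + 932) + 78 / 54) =1159972671685688960 / 4678362050506551069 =0.25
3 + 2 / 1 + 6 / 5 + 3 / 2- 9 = -13 / 10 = -1.30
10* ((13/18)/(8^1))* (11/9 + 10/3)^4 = 183674465/472392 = 388.82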